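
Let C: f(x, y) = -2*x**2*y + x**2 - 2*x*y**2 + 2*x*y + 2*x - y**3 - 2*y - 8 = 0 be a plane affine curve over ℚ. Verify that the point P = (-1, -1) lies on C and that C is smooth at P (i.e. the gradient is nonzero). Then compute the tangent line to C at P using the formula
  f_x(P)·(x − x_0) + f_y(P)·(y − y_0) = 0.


Tangent line at P: -8*x - 13*y - 21 = 0.

Step 1: f(-1, -1) = 0, so P lies on C.
Step 2: partial derivatives
  f_x(x, y) = -4*x*y + 2*x - 2*y**2 + 2*y + 2, f_y(x, y) = -2*x**2 - 4*x*y + 2*x - 3*y**2 - 2.
  f_x(P) = -8, f_y(P) = -13 (gradient nonzero, so P is smooth).
Step 3: tangent line at P: -8·(x − -1) + -13·(y − -1) = 0.
Expanding: -8*x - 13*y - 21 = 0.


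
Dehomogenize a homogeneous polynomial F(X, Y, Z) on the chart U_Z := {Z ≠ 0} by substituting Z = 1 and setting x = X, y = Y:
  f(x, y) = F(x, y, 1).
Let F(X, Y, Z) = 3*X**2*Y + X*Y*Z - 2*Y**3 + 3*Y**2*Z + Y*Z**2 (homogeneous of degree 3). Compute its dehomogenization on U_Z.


f(x, y) = 3*x**2*y + x*y - 2*y**3 + 3*y**2 + y

On U_Z we set Z = 1. Each monomial c·X^i·Y^j·Z^k in F becomes c·x^i·y^j·1^k = c·x^i·y^j.
Substituting Z = 1: F(X, Y, 1) = 3*x**2*y + x*y - 2*y**3 + 3*y**2 + y.
Note: deg(f) ≤ deg(F) = 3; strict inequality happens when F is divisible by Z (lost terms).


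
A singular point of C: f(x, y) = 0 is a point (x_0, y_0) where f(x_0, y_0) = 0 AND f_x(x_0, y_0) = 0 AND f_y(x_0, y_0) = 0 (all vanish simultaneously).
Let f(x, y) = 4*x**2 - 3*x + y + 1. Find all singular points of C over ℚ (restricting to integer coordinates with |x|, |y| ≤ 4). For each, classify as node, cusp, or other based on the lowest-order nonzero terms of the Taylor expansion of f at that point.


No singular points in the scanned grid; C is smooth there.

Compute partial derivatives:
  f_x = 8*x - 3.
  f_y = 1.
f_y = 1 is a nonzero constant, so f_y never vanishes: no point (x, y) can satisfy f = f_x = f_y = 0. In particular no (x, y) ∈ {−4, ..., 4}² is singular; the curve is smooth.


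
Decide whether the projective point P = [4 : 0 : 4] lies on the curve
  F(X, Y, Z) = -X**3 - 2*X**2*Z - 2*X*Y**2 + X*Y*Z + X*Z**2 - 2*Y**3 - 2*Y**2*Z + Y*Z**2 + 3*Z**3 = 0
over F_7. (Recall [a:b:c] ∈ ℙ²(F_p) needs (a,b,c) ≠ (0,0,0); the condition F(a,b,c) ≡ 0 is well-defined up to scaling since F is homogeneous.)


F(4,0,4) ≡ 1 (mod 7); P is NOT on the curve.

Evaluate F(4, 0, 4) term-by-term (mod 7).
  -X**3 ↦ -1·64·1·1 = -64
  -2*X**2*Z ↦ -2·16·1·4 = -128
  -2*X*Y**2 ↦ -2·4·0·1 = 0
  X*Y*Z ↦ 1·4·0·4 = 0
  X*Z**2 ↦ 1·4·1·16 = 64
  -2*Y**3 ↦ -2·1·0·1 = 0
  -2*Y**2*Z ↦ -2·1·0·4 = 0
  Y*Z**2 ↦ 1·1·0·16 = 0
  3*Z**3 ↦ 3·1·1·64 = 192
Sum: F(4, 0, 4) = (-64) + (-128) + (0) + (0) + (64) + (0) + (0) + (0) + (192) = 64.
Reducing mod 7: 64 ≡ 1 (mod 7).
Since F(a, b, c) ≡ 1 ≠ 0 (mod 7), P does NOT lie on the curve.


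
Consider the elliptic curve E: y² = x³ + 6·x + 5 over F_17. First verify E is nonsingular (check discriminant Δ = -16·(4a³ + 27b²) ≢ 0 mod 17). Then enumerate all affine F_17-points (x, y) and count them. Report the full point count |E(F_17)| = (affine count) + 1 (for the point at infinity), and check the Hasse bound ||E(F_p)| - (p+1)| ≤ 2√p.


Affine points = {(2, 5), (2, 12), (3, 4), (3, 13), (4, 5), (4, 12), (6, 6), (6, 11), (7, 4), (7, 13), (8, 2), (8, 15), (11, 5), (11, 12), (13, 6), (13, 11), (15, 6), (15, 11), (16, 7), (16, 10)}; affine count = 20; |E(F_17)| = 21.

Discriminant check: Δ ∝ 4a³ + 27b² = 4·6³ + 27·5² = 4·216 + 27·25 ≡ 9 (mod 17). Nonzero ⇒ E is nonsingular.
For each x ∈ F_17, compute rhs = x³ + 6·x + 5 mod 17, then count y ∈ F_17 with y² ≡ rhs.
  x = 0: rhs = 5, matching y values: none (0 points).
  x = 1: rhs = 12, matching y values: none (0 points).
  x = 2: rhs = 8, matching y values: 5, 12 (2 points).
  x = 3: rhs = 16, matching y values: 4, 13 (2 points).
  x = 4: rhs = 8, matching y values: 5, 12 (2 points).
  x = 5: rhs = 7, matching y values: none (0 points).
  x = 6: rhs = 2, matching y values: 6, 11 (2 points).
  x = 7: rhs = 16, matching y values: 4, 13 (2 points).
  x = 8: rhs = 4, matching y values: 2, 15 (2 points).
  x = 9: rhs = 6, matching y values: none (0 points).
  x = 10: rhs = 11, matching y values: none (0 points).
  x = 11: rhs = 8, matching y values: 5, 12 (2 points).
  x = 12: rhs = 3, matching y values: none (0 points).
  x = 13: rhs = 2, matching y values: 6, 11 (2 points).
  x = 14: rhs = 11, matching y values: none (0 points).
  x = 15: rhs = 2, matching y values: 6, 11 (2 points).
  x = 16: rhs = 15, matching y values: 7, 10 (2 points).
Total affine count: 20.
Full point count |E(F_17)| = 20 + 1 = 21.
Hasse bound: |21 − (17+1)| = |3| = 3 ≤ 2√17 ≈ 8.2462 ✓.


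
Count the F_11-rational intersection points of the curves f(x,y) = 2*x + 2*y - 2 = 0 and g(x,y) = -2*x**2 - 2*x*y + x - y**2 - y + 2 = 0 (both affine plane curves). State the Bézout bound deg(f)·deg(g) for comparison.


Common zeros: {(0, 1), (2, 10)}; count = 2; Bézout bound = 2.

deg(f) = 1, deg(g) = 2, so Bézout bound = 2.
Scan x ∈ F_11. For each x, list the y ∈ F_11 with f(x, y) ≡ 0 and those with g(x, y) ≡ 0 (mod 11); the common zeros in that column are the intersection.
  x = 0: f ≡ 0 at y ∈ {1}; g ≡ 0 at y ∈ {1, 9}; common: {1}.
  x = 1: f ≡ 0 at y ∈ {0}; g ≡ 0 at y ∈ ∅; common: ∅.
  x = 2: f ≡ 0 at y ∈ {10}; g ≡ 0 at y ∈ {7, 10}; common: {10}.
  x = 3: f ≡ 0 at y ∈ {9}; g ≡ 0 at y ∈ ∅; common: ∅.
  x = 4: f ≡ 0 at y ∈ {8}; g ≡ 0 at y ∈ ∅; common: ∅.
  x = 5: f ≡ 0 at y ∈ {7}; g ≡ 0 at y ∈ {1, 10}; common: ∅.
  x = 6: f ≡ 0 at y ∈ {6}; g ≡ 0 at y ∈ {4, 5}; common: ∅.
  x = 7: f ≡ 0 at y ∈ {5}; g ≡ 0 at y ∈ {3, 4}; common: ∅.
  x = 8: f ≡ 0 at y ∈ {4}; g ≡ 0 at y ∈ {7, 9}; common: ∅.
  x = 9: f ≡ 0 at y ∈ {3}; g ≡ 0 at y ∈ ∅; common: ∅.
  x = 10: f ≡ 0 at y ∈ {2}; g ≡ 0 at y ∈ ∅; common: ∅.
Collecting: common zeros = {(0, 1), (2, 10)}, so the count is 2.
Comparison with the Bézout bound: 2 ≤ 2 = deg(f)·deg(g), as expected for curves with no common component (the bound is attained).


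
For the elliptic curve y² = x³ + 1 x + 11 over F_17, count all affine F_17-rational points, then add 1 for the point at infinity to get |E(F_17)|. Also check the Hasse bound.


Affine points = {(1, 8), (1, 9), (2, 2), (2, 15), (7, 2), (7, 15), (8, 2), (8, 15), (9, 1), (9, 16), (10, 1), (10, 16), (12, 0), (14, 7), (14, 10), (15, 1), (15, 16), (16, 3), (16, 14)}; affine count = 19; |E(F_17)| = 20.

Discriminant check: Δ ∝ 4a³ + 27b² = 4·1³ + 27·11² = 4·1 + 27·121 ≡ 7 (mod 17). Nonzero ⇒ E is nonsingular.
For each x ∈ F_17, compute rhs = x³ + 1·x + 11 mod 17, then count y ∈ F_17 with y² ≡ rhs.
  x = 0: rhs = 11, matching y values: none (0 points).
  x = 1: rhs = 13, matching y values: 8, 9 (2 points).
  x = 2: rhs = 4, matching y values: 2, 15 (2 points).
  x = 3: rhs = 7, matching y values: none (0 points).
  x = 4: rhs = 11, matching y values: none (0 points).
  x = 5: rhs = 5, matching y values: none (0 points).
  x = 6: rhs = 12, matching y values: none (0 points).
  x = 7: rhs = 4, matching y values: 2, 15 (2 points).
  x = 8: rhs = 4, matching y values: 2, 15 (2 points).
  x = 9: rhs = 1, matching y values: 1, 16 (2 points).
  x = 10: rhs = 1, matching y values: 1, 16 (2 points).
  x = 11: rhs = 10, matching y values: none (0 points).
  x = 12: rhs = 0, matching y values: 0 (1 points).
  x = 13: rhs = 11, matching y values: none (0 points).
  x = 14: rhs = 15, matching y values: 7, 10 (2 points).
  x = 15: rhs = 1, matching y values: 1, 16 (2 points).
  x = 16: rhs = 9, matching y values: 3, 14 (2 points).
Total affine count: 19.
Full point count |E(F_17)| = 19 + 1 = 20.
Hasse bound: |20 − (17+1)| = |2| = 2 ≤ 2√17 ≈ 8.2462 ✓.


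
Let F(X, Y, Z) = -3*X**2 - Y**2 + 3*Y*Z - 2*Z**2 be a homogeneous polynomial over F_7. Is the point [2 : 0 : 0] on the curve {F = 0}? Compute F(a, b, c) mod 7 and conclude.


F(2,0,0) ≡ 2 (mod 7); P is NOT on the curve.

Evaluate F(2, 0, 0) term-by-term (mod 7).
  -3*X**2 ↦ -3·4·1·1 = -12
  -Y**2 ↦ -1·1·0·1 = 0
  3*Y*Z ↦ 3·1·0·0 = 0
  -2*Z**2 ↦ -2·1·1·0 = 0
Sum: F(2, 0, 0) = (-12) + (0) + (0) + (0) = -12.
Reducing mod 7: -12 ≡ 2 (mod 7).
Since F(a, b, c) ≡ 2 ≠ 0 (mod 7), P does NOT lie on the curve.


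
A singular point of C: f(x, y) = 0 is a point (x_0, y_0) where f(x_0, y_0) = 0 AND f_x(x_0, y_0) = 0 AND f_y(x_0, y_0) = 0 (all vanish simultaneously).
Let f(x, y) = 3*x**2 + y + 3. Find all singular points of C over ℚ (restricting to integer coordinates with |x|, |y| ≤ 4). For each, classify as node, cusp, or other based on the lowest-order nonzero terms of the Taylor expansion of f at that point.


No singular points in the scanned grid; C is smooth there.

Compute partial derivatives:
  f_x = 6*x.
  f_y = 1.
f_y = 1 is a nonzero constant, so f_y never vanishes: no point (x, y) can satisfy f = f_x = f_y = 0. In particular no (x, y) ∈ {−4, ..., 4}² is singular; the curve is smooth.


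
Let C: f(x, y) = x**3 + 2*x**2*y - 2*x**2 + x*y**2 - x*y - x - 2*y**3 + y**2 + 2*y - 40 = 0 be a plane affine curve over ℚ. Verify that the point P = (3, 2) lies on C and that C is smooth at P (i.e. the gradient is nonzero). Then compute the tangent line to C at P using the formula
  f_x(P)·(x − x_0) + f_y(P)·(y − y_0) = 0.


Tangent line at P: 40*x + 9*y - 138 = 0.

Step 1: f(3, 2) = 0, so P lies on C.
Step 2: partial derivatives
  f_x(x, y) = 3*x**2 + 4*x*y - 4*x + y**2 - y - 1, f_y(x, y) = 2*x**2 + 2*x*y - x - 6*y**2 + 2*y + 2.
  f_x(P) = 40, f_y(P) = 9 (gradient nonzero, so P is smooth).
Step 3: tangent line at P: 40·(x − 3) + 9·(y − 2) = 0.
Expanding: 40*x + 9*y - 138 = 0.


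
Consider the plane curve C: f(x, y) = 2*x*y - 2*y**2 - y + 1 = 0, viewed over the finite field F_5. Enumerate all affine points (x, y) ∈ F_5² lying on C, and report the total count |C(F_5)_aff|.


Affine F_5-points: {(0, 3), (0, 4), (1, 1), (1, 2)}; count = 4.

For each of the 25 pairs (x, y) ∈ F_5², evaluate f(x, y) mod 5. Record the zeros.
  x = 0: [0↦1, 1↦3, 2↦1, 3↦0, 4↦0]  zeros at y ∈ {3, 4}
  x = 1: [0↦1, 1↦0, 2↦0, 3↦1, 4↦3]  zeros at y ∈ {1, 2}
  x = 2: [0↦1, 1↦2, 2↦4, 3↦2, 4↦1]  zeros at y ∈ ∅
  x = 3: [0↦1, 1↦4, 2↦3, 3↦3, 4↦4]  zeros at y ∈ ∅
  x = 4: [0↦1, 1↦1, 2↦2, 3↦4, 4↦2]  zeros at y ∈ ∅
Collecting zeros: affine points = {(0, 3), (0, 4), (1, 1), (1, 2)}.
Total count |C(F_5)_aff| = 4.


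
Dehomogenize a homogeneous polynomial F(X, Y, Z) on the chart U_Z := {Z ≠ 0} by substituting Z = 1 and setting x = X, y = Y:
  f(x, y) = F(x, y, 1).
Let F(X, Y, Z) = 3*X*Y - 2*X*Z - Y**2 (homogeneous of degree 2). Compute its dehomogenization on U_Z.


f(x, y) = 3*x*y - 2*x - y**2

On U_Z we set Z = 1. Each monomial c·X^i·Y^j·Z^k in F becomes c·x^i·y^j·1^k = c·x^i·y^j.
Substituting Z = 1: F(X, Y, 1) = 3*x*y - 2*x - y**2.
Note: deg(f) ≤ deg(F) = 2; strict inequality happens when F is divisible by Z (lost terms).


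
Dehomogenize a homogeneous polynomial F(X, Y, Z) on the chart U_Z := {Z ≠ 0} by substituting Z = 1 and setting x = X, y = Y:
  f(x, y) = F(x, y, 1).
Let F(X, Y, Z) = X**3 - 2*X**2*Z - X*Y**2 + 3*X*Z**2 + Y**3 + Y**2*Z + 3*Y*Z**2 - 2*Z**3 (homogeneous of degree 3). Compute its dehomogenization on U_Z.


f(x, y) = x**3 - 2*x**2 - x*y**2 + 3*x + y**3 + y**2 + 3*y - 2

On U_Z we set Z = 1. Each monomial c·X^i·Y^j·Z^k in F becomes c·x^i·y^j·1^k = c·x^i·y^j.
Substituting Z = 1: F(X, Y, 1) = x**3 - 2*x**2 - x*y**2 + 3*x + y**3 + y**2 + 3*y - 2.
Note: deg(f) ≤ deg(F) = 3; strict inequality happens when F is divisible by Z (lost terms).


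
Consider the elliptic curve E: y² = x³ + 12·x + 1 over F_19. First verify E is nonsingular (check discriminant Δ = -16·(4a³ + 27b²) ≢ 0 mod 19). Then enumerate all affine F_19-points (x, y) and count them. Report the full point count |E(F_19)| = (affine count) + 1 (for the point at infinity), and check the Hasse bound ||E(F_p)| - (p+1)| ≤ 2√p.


Affine points = {(0, 1), (0, 18), (3, 8), (3, 11), (6, 2), (6, 17), (8, 1), (8, 18), (10, 0), (11, 1), (11, 18), (12, 7), (12, 12), (13, 6), (13, 13), (14, 5), (14, 14), (17, 8), (17, 11), (18, 8), (18, 11)}; affine count = 21; |E(F_19)| = 22.

Discriminant check: Δ ∝ 4a³ + 27b² = 4·12³ + 27·1² = 4·1728 + 27·1 ≡ 4 (mod 19). Nonzero ⇒ E is nonsingular.
For each x ∈ F_19, compute rhs = x³ + 12·x + 1 mod 19, then count y ∈ F_19 with y² ≡ rhs.
  x = 0: rhs = 1, matching y values: 1, 18 (2 points).
  x = 1: rhs = 14, matching y values: none (0 points).
  x = 2: rhs = 14, matching y values: none (0 points).
  x = 3: rhs = 7, matching y values: 8, 11 (2 points).
  x = 4: rhs = 18, matching y values: none (0 points).
  x = 5: rhs = 15, matching y values: none (0 points).
  x = 6: rhs = 4, matching y values: 2, 17 (2 points).
  x = 7: rhs = 10, matching y values: none (0 points).
  x = 8: rhs = 1, matching y values: 1, 18 (2 points).
  x = 9: rhs = 2, matching y values: none (0 points).
  x = 10: rhs = 0, matching y values: 0 (1 points).
  x = 11: rhs = 1, matching y values: 1, 18 (2 points).
  x = 12: rhs = 11, matching y values: 7, 12 (2 points).
  x = 13: rhs = 17, matching y values: 6, 13 (2 points).
  x = 14: rhs = 6, matching y values: 5, 14 (2 points).
  x = 15: rhs = 3, matching y values: none (0 points).
  x = 16: rhs = 14, matching y values: none (0 points).
  x = 17: rhs = 7, matching y values: 8, 11 (2 points).
  x = 18: rhs = 7, matching y values: 8, 11 (2 points).
Total affine count: 21.
Full point count |E(F_19)| = 21 + 1 = 22.
Hasse bound: |22 − (19+1)| = |2| = 2 ≤ 2√19 ≈ 8.7178 ✓.


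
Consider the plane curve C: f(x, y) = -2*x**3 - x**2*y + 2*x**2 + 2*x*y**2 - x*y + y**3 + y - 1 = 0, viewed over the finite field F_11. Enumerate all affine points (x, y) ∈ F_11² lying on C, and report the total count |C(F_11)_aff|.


Affine F_11-points: {(0, 9), (2, 4), (2, 7), (3, 3), (4, 3), (5, 7), (7, 7), (9, 3)}; count = 8.

For each of the 121 pairs (x, y) ∈ F_11², evaluate f(x, y) mod 11. Record the zeros.
  x = 0: [0↦10, 1↦1, 2↦9, 3↦7, 4↦1, 5↦8, 6↦1, 7↦8, 8↦2, 9↦0, 10↦8]  zeros at y ∈ {9}
  x = 1: [0↦10, 1↦1, 2↦2, 3↦8, 4↦3, 5↦4, 6↦6, 7↦4, 8↦4, 9↦1, 10↦1]  zeros at y ∈ ∅
  x = 2: [0↦2, 1↦2, 2↦5, 3↦6, 4↦0, 5↦4, 6↦2, 7↦0, 8↦4, 9↦9, 10↦10]  zeros at y ∈ {4, 7}
  x = 3: [0↦7, 1↦3, 2↦6, 3↦0, 4↦2, 5↦7, 6↦10, 7↦6, 8↦1, 9↦1, 10↦1]  zeros at y ∈ {3}
  x = 4: [0↦2, 1↦3, 2↦4, 3↦0, 4↦8, 5↦1, 6↦7, 7↦10, 8↦5, 9↦9, 10↦6]  zeros at y ∈ {3}
  x = 5: [0↦8, 1↦1, 2↦9, 3↦5, 4↦6, 5↦7, 6↦3, 7↦0, 8↦4, 9↦10, 10↦2]  zeros at y ∈ {7}
  x = 6: [0↦2, 1↦7, 2↦9, 3↦3, 4↦6, 5↦2, 6↦8, 7↦8, 8↦8, 9↦3, 10↦10]  zeros at y ∈ ∅
  x = 7: [0↦5, 1↦9, 2↦3, 3↦4, 4↦7, 5↦7, 6↦10, 7↦0, 8↦5, 9↦9, 10↦7]  zeros at y ∈ {7}
  x = 8: [0↦5, 1↦6, 2↦1, 3↦7, 4↦8, 5↦10, 6↦8, 7↦8, 8↦5, 9↦5, 10↦3]  zeros at y ∈ ∅
  x = 9: [0↦1, 1↦8, 2↦2, 3↦0, 4↦8, 5↦10, 6↦1, 7↦9, 8↦7, 9↦1, 10↦8]  zeros at y ∈ {3}
  x = 10: [0↦3, 1↦3, 2↦5, 3↦4, 4↦6, 5↦6, 6↦10, 7↦2, 8↦10, 9↦7, 10↦10]  zeros at y ∈ ∅
Collecting zeros: affine points = {(0, 9), (2, 4), (2, 7), (3, 3), (4, 3), (5, 7), (7, 7), (9, 3)}.
Total count |C(F_11)_aff| = 8.


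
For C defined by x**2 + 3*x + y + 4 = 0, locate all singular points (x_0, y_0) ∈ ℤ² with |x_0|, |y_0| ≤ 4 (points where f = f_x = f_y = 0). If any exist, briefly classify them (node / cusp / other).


No singular points in the scanned grid; C is smooth there.

Compute partial derivatives:
  f_x = 2*x + 3.
  f_y = 1.
f_y = 1 is a nonzero constant, so f_y never vanishes: no point (x, y) can satisfy f = f_x = f_y = 0. In particular no (x, y) ∈ {−4, ..., 4}² is singular; the curve is smooth.


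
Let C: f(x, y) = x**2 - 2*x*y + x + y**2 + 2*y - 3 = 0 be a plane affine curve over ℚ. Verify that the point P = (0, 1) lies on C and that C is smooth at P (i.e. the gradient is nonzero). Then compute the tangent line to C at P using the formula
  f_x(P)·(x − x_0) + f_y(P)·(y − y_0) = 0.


Tangent line at P: -x + 4*y - 4 = 0.

Step 1: f(0, 1) = 0, so P lies on C.
Step 2: partial derivatives
  f_x(x, y) = 2*x - 2*y + 1, f_y(x, y) = -2*x + 2*y + 2.
  f_x(P) = -1, f_y(P) = 4 (gradient nonzero, so P is smooth).
Step 3: tangent line at P: -1·(x − 0) + 4·(y − 1) = 0.
Expanding: -x + 4*y - 4 = 0.


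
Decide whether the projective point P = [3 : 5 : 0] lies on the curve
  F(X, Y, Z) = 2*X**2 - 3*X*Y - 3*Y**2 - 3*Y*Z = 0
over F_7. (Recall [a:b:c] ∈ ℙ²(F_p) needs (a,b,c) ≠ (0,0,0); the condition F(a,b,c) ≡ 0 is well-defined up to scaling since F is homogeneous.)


F(3,5,0) ≡ 3 (mod 7); P is NOT on the curve.

Evaluate F(3, 5, 0) term-by-term (mod 7).
  2*X**2 ↦ 2·9·1·1 = 18
  -3*X*Y ↦ -3·3·5·1 = -45
  -3*Y**2 ↦ -3·1·25·1 = -75
  -3*Y*Z ↦ -3·1·5·0 = 0
Sum: F(3, 5, 0) = (18) + (-45) + (-75) + (0) = -102.
Reducing mod 7: -102 ≡ 3 (mod 7).
Since F(a, b, c) ≡ 3 ≠ 0 (mod 7), P does NOT lie on the curve.


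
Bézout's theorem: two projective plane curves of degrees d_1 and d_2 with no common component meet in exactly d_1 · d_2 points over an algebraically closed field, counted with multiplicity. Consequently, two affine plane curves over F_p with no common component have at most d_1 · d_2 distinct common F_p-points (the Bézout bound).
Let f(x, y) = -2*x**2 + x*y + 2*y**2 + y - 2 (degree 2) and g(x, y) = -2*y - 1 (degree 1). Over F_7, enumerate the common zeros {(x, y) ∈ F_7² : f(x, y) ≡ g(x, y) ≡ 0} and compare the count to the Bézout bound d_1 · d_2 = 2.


Common zeros: {(6, 3)}; count = 1; Bézout bound = 2.

deg(f) = 2, deg(g) = 1, so Bézout bound = 2.
Scan x ∈ F_7. For each x, list the y ∈ F_7 with f(x, y) ≡ 0 and those with g(x, y) ≡ 0 (mod 7); the common zeros in that column are the intersection.
  x = 0: f ≡ 0 at y ∈ ∅; g ≡ 0 at y ∈ {3}; common: ∅.
  x = 1: f ≡ 0 at y ∈ {1, 5}; g ≡ 0 at y ∈ {3}; common: ∅.
  x = 2: f ≡ 0 at y ∈ ∅; g ≡ 0 at y ∈ {3}; common: ∅.
  x = 3: f ≡ 0 at y ∈ {1, 4}; g ≡ 0 at y ∈ {3}; common: ∅.
  x = 4: f ≡ 0 at y ∈ ∅; g ≡ 0 at y ∈ {3}; common: ∅.
  x = 5: f ≡ 0 at y ∈ {5, 6}; g ≡ 0 at y ∈ {3}; common: ∅.
  x = 6: f ≡ 0 at y ∈ {3, 4}; g ≡ 0 at y ∈ {3}; common: {3}.
Collecting: common zeros = {(6, 3)}, so the count is 1.
Comparison with the Bézout bound: 1 ≤ 2 = deg(f)·deg(g), as expected for curves with no common component (the affine F_7-count falls short of the bound because intersections may lie at infinity, over extension fields, or carry multiplicity).


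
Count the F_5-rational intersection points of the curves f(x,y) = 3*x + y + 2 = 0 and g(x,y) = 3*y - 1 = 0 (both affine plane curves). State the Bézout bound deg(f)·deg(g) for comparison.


Common zeros: {(2, 2)}; count = 1; Bézout bound = 1.

deg(f) = 1, deg(g) = 1, so Bézout bound = 1.
Scan x ∈ F_5. For each x, list the y ∈ F_5 with f(x, y) ≡ 0 and those with g(x, y) ≡ 0 (mod 5); the common zeros in that column are the intersection.
  x = 0: f ≡ 0 at y ∈ {3}; g ≡ 0 at y ∈ {2}; common: ∅.
  x = 1: f ≡ 0 at y ∈ {0}; g ≡ 0 at y ∈ {2}; common: ∅.
  x = 2: f ≡ 0 at y ∈ {2}; g ≡ 0 at y ∈ {2}; common: {2}.
  x = 3: f ≡ 0 at y ∈ {4}; g ≡ 0 at y ∈ {2}; common: ∅.
  x = 4: f ≡ 0 at y ∈ {1}; g ≡ 0 at y ∈ {2}; common: ∅.
Collecting: common zeros = {(2, 2)}, so the count is 1.
Comparison with the Bézout bound: 1 ≤ 1 = deg(f)·deg(g), as expected for curves with no common component (the bound is attained).


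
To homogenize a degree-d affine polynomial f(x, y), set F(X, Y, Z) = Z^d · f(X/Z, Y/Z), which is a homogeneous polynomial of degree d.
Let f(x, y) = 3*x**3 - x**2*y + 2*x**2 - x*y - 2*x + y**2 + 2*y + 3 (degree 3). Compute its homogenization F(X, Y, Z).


F(X, Y, Z) = 3*X**3 - X**2*Y + 2*X**2*Z - X*Y*Z - 2*X*Z**2 + Y**2*Z + 2*Y*Z**2 + 3*Z**3

deg(f) = 3.
Substitute x = X/Z, y = Y/Z into f, then multiply by Z^3.
  monomial 3·x^3·y^0 ↦ 3·X^3·Y^0·Z^0.
  monomial -1·x^2·y^1 ↦ -1·X^2·Y^1·Z^0.
  monomial 2·x^2·y^0 ↦ 2·X^2·Y^0·Z^1.
  monomial -1·x^1·y^1 ↦ -1·X^1·Y^1·Z^1.
  monomial -2·x^1·y^0 ↦ -2·X^1·Y^0·Z^2.
  monomial 1·x^0·y^2 ↦ 1·X^0·Y^2·Z^1.
  monomial 2·x^0·y^1 ↦ 2·X^0·Y^1·Z^2.
  monomial 3·x^0·y^0 ↦ 3·X^0·Y^0·Z^3.
Collecting: F(X, Y, Z) = 3*X**3 - X**2*Y + 2*X**2*Z - X*Y*Z - 2*X*Z**2 + Y**2*Z + 2*Y*Z**2 + 3*Z**3.


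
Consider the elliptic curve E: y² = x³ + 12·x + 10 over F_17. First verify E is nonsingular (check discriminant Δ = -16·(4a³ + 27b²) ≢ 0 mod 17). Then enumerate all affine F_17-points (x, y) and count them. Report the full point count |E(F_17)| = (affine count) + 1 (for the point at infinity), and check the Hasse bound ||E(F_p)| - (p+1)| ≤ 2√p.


Affine points = {(2, 5), (2, 12), (5, 5), (5, 12), (6, 3), (6, 14), (10, 5), (10, 12), (13, 0), (14, 7), (14, 10)}; affine count = 11; |E(F_17)| = 12.

Discriminant check: Δ ∝ 4a³ + 27b² = 4·12³ + 27·10² = 4·1728 + 27·100 ≡ 7 (mod 17). Nonzero ⇒ E is nonsingular.
For each x ∈ F_17, compute rhs = x³ + 12·x + 10 mod 17, then count y ∈ F_17 with y² ≡ rhs.
  x = 0: rhs = 10, matching y values: none (0 points).
  x = 1: rhs = 6, matching y values: none (0 points).
  x = 2: rhs = 8, matching y values: 5, 12 (2 points).
  x = 3: rhs = 5, matching y values: none (0 points).
  x = 4: rhs = 3, matching y values: none (0 points).
  x = 5: rhs = 8, matching y values: 5, 12 (2 points).
  x = 6: rhs = 9, matching y values: 3, 14 (2 points).
  x = 7: rhs = 12, matching y values: none (0 points).
  x = 8: rhs = 6, matching y values: none (0 points).
  x = 9: rhs = 14, matching y values: none (0 points).
  x = 10: rhs = 8, matching y values: 5, 12 (2 points).
  x = 11: rhs = 11, matching y values: none (0 points).
  x = 12: rhs = 12, matching y values: none (0 points).
  x = 13: rhs = 0, matching y values: 0 (1 points).
  x = 14: rhs = 15, matching y values: 7, 10 (2 points).
  x = 15: rhs = 12, matching y values: none (0 points).
  x = 16: rhs = 14, matching y values: none (0 points).
Total affine count: 11.
Full point count |E(F_17)| = 11 + 1 = 12.
Hasse bound: |12 − (17+1)| = |-6| = 6 ≤ 2√17 ≈ 8.2462 ✓.


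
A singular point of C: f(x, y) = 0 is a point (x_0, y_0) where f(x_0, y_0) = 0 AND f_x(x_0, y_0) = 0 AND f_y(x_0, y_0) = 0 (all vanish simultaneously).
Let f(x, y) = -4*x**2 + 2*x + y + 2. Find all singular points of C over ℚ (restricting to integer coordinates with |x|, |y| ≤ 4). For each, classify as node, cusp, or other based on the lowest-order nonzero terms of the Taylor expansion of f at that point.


No singular points in the scanned grid; C is smooth there.

Compute partial derivatives:
  f_x = 2 - 8*x.
  f_y = 1.
f_y = 1 is a nonzero constant, so f_y never vanishes: no point (x, y) can satisfy f = f_x = f_y = 0. In particular no (x, y) ∈ {−4, ..., 4}² is singular; the curve is smooth.


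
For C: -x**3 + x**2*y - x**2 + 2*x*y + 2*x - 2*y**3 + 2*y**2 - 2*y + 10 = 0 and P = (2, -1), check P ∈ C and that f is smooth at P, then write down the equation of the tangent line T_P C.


Tangent line at P: -20*x - 4*y + 36 = 0.

Step 1: f(2, -1) = 0, so P lies on C.
Step 2: partial derivatives
  f_x(x, y) = -3*x**2 + 2*x*y - 2*x + 2*y + 2, f_y(x, y) = x**2 + 2*x - 6*y**2 + 4*y - 2.
  f_x(P) = -20, f_y(P) = -4 (gradient nonzero, so P is smooth).
Step 3: tangent line at P: -20·(x − 2) + -4·(y − -1) = 0.
Expanding: -20*x - 4*y + 36 = 0.


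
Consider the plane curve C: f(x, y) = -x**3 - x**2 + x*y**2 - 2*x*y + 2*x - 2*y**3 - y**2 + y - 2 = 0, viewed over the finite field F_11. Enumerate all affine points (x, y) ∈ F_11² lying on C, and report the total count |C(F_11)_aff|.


Affine F_11-points: {(1, 6), (1, 8), (3, 8), (4, 6), (5, 3), (5, 4), (5, 6), (6, 0), (6, 8), (8, 1), (8, 4), (10, 2)}; count = 12.

For each of the 121 pairs (x, y) ∈ F_11², evaluate f(x, y) mod 11. Record the zeros.
  x = 0: [0↦9, 1↦7, 2↦2, 3↦4, 4↦1, 5↦3, 6↦9, 7↦7, 8↦7, 9↦8, 10↦9]  zeros at y ∈ ∅
  x = 1: [0↦9, 1↦6, 2↦2, 3↦7, 4↦9, 5↦7, 6↦0, 7↦9, 8↦0, 9↦5, 10↦1]  zeros at y ∈ {6, 8}
  x = 2: [0↦1, 1↦8, 2↦5, 3↦2, 4↦9, 5↦3, 6↦5, 7↦3, 8↦7, 9↦5, 10↦7]  zeros at y ∈ ∅
  x = 3: [0↦1, 1↦7, 2↦5, 3↦5, 4↦6, 5↦7, 6↦7, 7↦5, 8↦0, 9↦2, 10↦10]  zeros at y ∈ {8}
  x = 4: [0↦3, 1↦8, 2↦7, 3↦10, 4↦5, 5↦2, 6↦0, 7↦9, 8↦6, 9↦1, 10↦4]  zeros at y ∈ {6}
  x = 5: [0↦1, 1↦5, 2↦5, 3↦0, 4↦0, 5↦4, 6↦0, 7↦9, 8↦8, 9↦7, 10↦5]  zeros at y ∈ {3, 4, 6}
  x = 6: [0↦0, 1↦3, 2↦4, 3↦2, 4↦7, 5↦7, 6↦1, 7↦10, 8↦0, 9↦3, 10↦7]  zeros at y ∈ {0, 8}
  x = 7: [0↦5, 1↦7, 2↦9, 3↦10, 4↦9, 5↦5, 6↦8, 7↦6, 8↦9, 9↦5, 10↦4]  zeros at y ∈ ∅
  x = 8: [0↦10, 1↦0, 2↦3, 3↦7, 4↦0, 5↦3, 6↦4, 7↦2, 8↦7, 9↦7, 10↦1]  zeros at y ∈ {1, 4}
  x = 9: [0↦9, 1↦9, 2↦2, 3↦9, 4↦7, 5↦6, 6↦5, 7↦3, 8↦10, 9↦3, 10↦3]  zeros at y ∈ ∅
  x = 10: [0↦7, 1↦6, 2↦0, 3↦10, 4↦2, 5↦8, 6↦5, 7↦3, 8↦1, 9↦9, 10↦4]  zeros at y ∈ {2}
Collecting zeros: affine points = {(1, 6), (1, 8), (3, 8), (4, 6), (5, 3), (5, 4), (5, 6), (6, 0), (6, 8), (8, 1), (8, 4), (10, 2)}.
Total count |C(F_11)_aff| = 12.


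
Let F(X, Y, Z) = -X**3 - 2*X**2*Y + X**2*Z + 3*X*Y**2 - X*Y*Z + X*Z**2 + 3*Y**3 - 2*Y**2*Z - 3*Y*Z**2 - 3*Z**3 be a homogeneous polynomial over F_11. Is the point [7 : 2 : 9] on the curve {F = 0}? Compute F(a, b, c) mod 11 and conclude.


F(7,2,9) ≡ 5 (mod 11); P is NOT on the curve.

Evaluate F(7, 2, 9) term-by-term (mod 11).
  -X**3 ↦ -1·343·1·1 = -343
  -2*X**2*Y ↦ -2·49·2·1 = -196
  X**2*Z ↦ 1·49·1·9 = 441
  3*X*Y**2 ↦ 3·7·4·1 = 84
  -X*Y*Z ↦ -1·7·2·9 = -126
  X*Z**2 ↦ 1·7·1·81 = 567
  3*Y**3 ↦ 3·1·8·1 = 24
  -2*Y**2*Z ↦ -2·1·4·9 = -72
  -3*Y*Z**2 ↦ -3·1·2·81 = -486
  -3*Z**3 ↦ -3·1·1·729 = -2187
Sum: F(7, 2, 9) = (-343) + (-196) + (441) + (84) + (-126) + (567) + (24) + (-72) + (-486) + (-2187) = -2294.
Reducing mod 11: -2294 ≡ 5 (mod 11).
Since F(a, b, c) ≡ 5 ≠ 0 (mod 11), P does NOT lie on the curve.


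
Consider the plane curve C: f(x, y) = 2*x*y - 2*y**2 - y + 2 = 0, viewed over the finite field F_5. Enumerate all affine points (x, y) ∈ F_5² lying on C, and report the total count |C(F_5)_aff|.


Affine F_5-points: {(2, 2), (3, 1), (3, 4), (4, 3)}; count = 4.

For each of the 25 pairs (x, y) ∈ F_5², evaluate f(x, y) mod 5. Record the zeros.
  x = 0: [0↦2, 1↦4, 2↦2, 3↦1, 4↦1]  zeros at y ∈ ∅
  x = 1: [0↦2, 1↦1, 2↦1, 3↦2, 4↦4]  zeros at y ∈ ∅
  x = 2: [0↦2, 1↦3, 2↦0, 3↦3, 4↦2]  zeros at y ∈ {2}
  x = 3: [0↦2, 1↦0, 2↦4, 3↦4, 4↦0]  zeros at y ∈ {1, 4}
  x = 4: [0↦2, 1↦2, 2↦3, 3↦0, 4↦3]  zeros at y ∈ {3}
Collecting zeros: affine points = {(2, 2), (3, 1), (3, 4), (4, 3)}.
Total count |C(F_5)_aff| = 4.


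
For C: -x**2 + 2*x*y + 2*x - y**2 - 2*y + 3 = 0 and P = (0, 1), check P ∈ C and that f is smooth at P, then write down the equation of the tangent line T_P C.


Tangent line at P: 4*x - 4*y + 4 = 0.

Step 1: f(0, 1) = 0, so P lies on C.
Step 2: partial derivatives
  f_x(x, y) = -2*x + 2*y + 2, f_y(x, y) = 2*x - 2*y - 2.
  f_x(P) = 4, f_y(P) = -4 (gradient nonzero, so P is smooth).
Step 3: tangent line at P: 4·(x − 0) + -4·(y − 1) = 0.
Expanding: 4*x - 4*y + 4 = 0.


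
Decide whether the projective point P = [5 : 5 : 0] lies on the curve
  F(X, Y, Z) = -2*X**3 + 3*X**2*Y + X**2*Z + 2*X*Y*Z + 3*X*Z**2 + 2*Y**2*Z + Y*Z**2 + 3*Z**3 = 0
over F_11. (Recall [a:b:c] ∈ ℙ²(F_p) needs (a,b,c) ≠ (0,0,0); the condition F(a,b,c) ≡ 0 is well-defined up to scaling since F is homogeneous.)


F(5,5,0) ≡ 4 (mod 11); P is NOT on the curve.

Evaluate F(5, 5, 0) term-by-term (mod 11).
  -2*X**3 ↦ -2·125·1·1 = -250
  3*X**2*Y ↦ 3·25·5·1 = 375
  X**2*Z ↦ 1·25·1·0 = 0
  2*X*Y*Z ↦ 2·5·5·0 = 0
  3*X*Z**2 ↦ 3·5·1·0 = 0
  2*Y**2*Z ↦ 2·1·25·0 = 0
  Y*Z**2 ↦ 1·1·5·0 = 0
  3*Z**3 ↦ 3·1·1·0 = 0
Sum: F(5, 5, 0) = (-250) + (375) + (0) + (0) + (0) + (0) + (0) + (0) = 125.
Reducing mod 11: 125 ≡ 4 (mod 11).
Since F(a, b, c) ≡ 4 ≠ 0 (mod 11), P does NOT lie on the curve.


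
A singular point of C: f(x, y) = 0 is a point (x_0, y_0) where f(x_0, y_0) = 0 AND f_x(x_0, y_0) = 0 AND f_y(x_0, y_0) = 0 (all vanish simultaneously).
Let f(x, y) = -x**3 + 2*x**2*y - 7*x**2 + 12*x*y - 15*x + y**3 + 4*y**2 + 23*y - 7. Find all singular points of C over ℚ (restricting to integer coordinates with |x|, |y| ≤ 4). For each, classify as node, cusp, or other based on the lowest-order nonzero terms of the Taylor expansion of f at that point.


Singular points: {(-3, -1)}; classification: cusp.

Compute partial derivatives:
  f_x = -3*x**2 + 4*x*y - 14*x + 12*y - 15.
  f_y = 2*x**2 + 12*x + 3*y**2 + 8*y + 23.
Scan x_0 ∈ {−4, ..., 4}. For each x_0, f_y(x_0, y) is a polynomial in y; find its integer roots y ∈ {−4, ..., 4}, then test f_x and f at those candidates.
  x = -4: f_y(-4, y) = 3*y**2 + 8*y + 7; no integer root y with |y| ≤ 4.
  x = -3: f_y(-3, y) = 3*y**2 + 8*y + 5; vanishes at y ∈ {-1}. (-3, -1): f_x = 0, f = 0 — SINGULAR.
  x = -2: f_y(-2, y) = 3*y**2 + 8*y + 7; no integer root y with |y| ≤ 4.
  x = -1: f_y(-1, y) = 3*y**2 + 8*y + 13; no integer root y with |y| ≤ 4.
  x = 0: f_y(0, y) = 3*y**2 + 8*y + 23; no integer root y with |y| ≤ 4.
  x = 1: f_y(1, y) = 3*y**2 + 8*y + 37; no integer root y with |y| ≤ 4.
  x = 2: f_y(2, y) = 3*y**2 + 8*y + 55; no integer root y with |y| ≤ 4.
  x = 3: f_y(3, y) = 3*y**2 + 8*y + 77; no integer root y with |y| ≤ 4.
  x = 4: f_y(4, y) = 3*y**2 + 8*y + 103; no integer root y with |y| ≤ 4.
Only singular point on the grid: (-3, -1).
Classify: substitute x = -3 + u, y = -1 + v and expand: f = -u**3 + 2*u**2*v + v**3 + v**2.
No constant or linear terms (consistent with a singular point). Quadratic part: v**2. Cubic part: -u**3 + 2*u**2*v + v**3.
The quadratic part v**2 is a perfect square, so there is a single (double) tangent line v = 0, i.e. y = -1. Restricting the cubic part to that line (v = 0) leaves -u**3 ≠ 0, so f is not divisible by v and the branch is v² ≈ u**3 to lowest order — this is a cusp.
Classification: cusp.


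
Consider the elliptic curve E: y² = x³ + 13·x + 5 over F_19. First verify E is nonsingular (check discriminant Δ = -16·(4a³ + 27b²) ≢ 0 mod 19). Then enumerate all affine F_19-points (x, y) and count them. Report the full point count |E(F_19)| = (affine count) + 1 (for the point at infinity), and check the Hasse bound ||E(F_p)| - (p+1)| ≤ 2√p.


Affine points = {(0, 9), (0, 10), (1, 0), (2, 1), (2, 18), (4, 8), (4, 11), (5, 9), (5, 10), (11, 4), (11, 15), (14, 9), (14, 10), (17, 3), (17, 16)}; affine count = 15; |E(F_19)| = 16.

Discriminant check: Δ ∝ 4a³ + 27b² = 4·13³ + 27·5² = 4·2197 + 27·25 ≡ 1 (mod 19). Nonzero ⇒ E is nonsingular.
For each x ∈ F_19, compute rhs = x³ + 13·x + 5 mod 19, then count y ∈ F_19 with y² ≡ rhs.
  x = 0: rhs = 5, matching y values: 9, 10 (2 points).
  x = 1: rhs = 0, matching y values: 0 (1 points).
  x = 2: rhs = 1, matching y values: 1, 18 (2 points).
  x = 3: rhs = 14, matching y values: none (0 points).
  x = 4: rhs = 7, matching y values: 8, 11 (2 points).
  x = 5: rhs = 5, matching y values: 9, 10 (2 points).
  x = 6: rhs = 14, matching y values: none (0 points).
  x = 7: rhs = 2, matching y values: none (0 points).
  x = 8: rhs = 13, matching y values: none (0 points).
  x = 9: rhs = 15, matching y values: none (0 points).
  x = 10: rhs = 14, matching y values: none (0 points).
  x = 11: rhs = 16, matching y values: 4, 15 (2 points).
  x = 12: rhs = 8, matching y values: none (0 points).
  x = 13: rhs = 15, matching y values: none (0 points).
  x = 14: rhs = 5, matching y values: 9, 10 (2 points).
  x = 15: rhs = 3, matching y values: none (0 points).
  x = 16: rhs = 15, matching y values: none (0 points).
  x = 17: rhs = 9, matching y values: 3, 16 (2 points).
  x = 18: rhs = 10, matching y values: none (0 points).
Total affine count: 15.
Full point count |E(F_19)| = 15 + 1 = 16.
Hasse bound: |16 − (19+1)| = |-4| = 4 ≤ 2√19 ≈ 8.7178 ✓.


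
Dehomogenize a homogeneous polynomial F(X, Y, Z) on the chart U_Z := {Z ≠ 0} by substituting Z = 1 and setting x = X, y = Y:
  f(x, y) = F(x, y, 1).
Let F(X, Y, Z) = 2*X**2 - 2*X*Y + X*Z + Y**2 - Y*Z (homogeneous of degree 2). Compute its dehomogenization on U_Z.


f(x, y) = 2*x**2 - 2*x*y + x + y**2 - y

On U_Z we set Z = 1. Each monomial c·X^i·Y^j·Z^k in F becomes c·x^i·y^j·1^k = c·x^i·y^j.
Substituting Z = 1: F(X, Y, 1) = 2*x**2 - 2*x*y + x + y**2 - y.
Note: deg(f) ≤ deg(F) = 2; strict inequality happens when F is divisible by Z (lost terms).


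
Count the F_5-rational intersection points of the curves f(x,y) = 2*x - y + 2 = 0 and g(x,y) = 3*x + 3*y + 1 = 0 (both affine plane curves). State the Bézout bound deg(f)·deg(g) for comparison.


Common zeros: {(2, 1)}; count = 1; Bézout bound = 1.

deg(f) = 1, deg(g) = 1, so Bézout bound = 1.
Scan x ∈ F_5. For each x, list the y ∈ F_5 with f(x, y) ≡ 0 and those with g(x, y) ≡ 0 (mod 5); the common zeros in that column are the intersection.
  x = 0: f ≡ 0 at y ∈ {2}; g ≡ 0 at y ∈ {3}; common: ∅.
  x = 1: f ≡ 0 at y ∈ {4}; g ≡ 0 at y ∈ {2}; common: ∅.
  x = 2: f ≡ 0 at y ∈ {1}; g ≡ 0 at y ∈ {1}; common: {1}.
  x = 3: f ≡ 0 at y ∈ {3}; g ≡ 0 at y ∈ {0}; common: ∅.
  x = 4: f ≡ 0 at y ∈ {0}; g ≡ 0 at y ∈ {4}; common: ∅.
Collecting: common zeros = {(2, 1)}, so the count is 1.
Comparison with the Bézout bound: 1 ≤ 1 = deg(f)·deg(g), as expected for curves with no common component (the bound is attained).


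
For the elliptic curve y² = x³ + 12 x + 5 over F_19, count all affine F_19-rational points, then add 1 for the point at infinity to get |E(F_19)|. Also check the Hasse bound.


Affine points = {(0, 9), (0, 10), (3, 7), (3, 12), (5, 0), (8, 9), (8, 10), (9, 5), (9, 14), (10, 2), (10, 17), (11, 9), (11, 10), (15, 8), (15, 11), (17, 7), (17, 12), (18, 7), (18, 12)}; affine count = 19; |E(F_19)| = 20.

Discriminant check: Δ ∝ 4a³ + 27b² = 4·12³ + 27·5² = 4·1728 + 27·25 ≡ 6 (mod 19). Nonzero ⇒ E is nonsingular.
For each x ∈ F_19, compute rhs = x³ + 12·x + 5 mod 19, then count y ∈ F_19 with y² ≡ rhs.
  x = 0: rhs = 5, matching y values: 9, 10 (2 points).
  x = 1: rhs = 18, matching y values: none (0 points).
  x = 2: rhs = 18, matching y values: none (0 points).
  x = 3: rhs = 11, matching y values: 7, 12 (2 points).
  x = 4: rhs = 3, matching y values: none (0 points).
  x = 5: rhs = 0, matching y values: 0 (1 points).
  x = 6: rhs = 8, matching y values: none (0 points).
  x = 7: rhs = 14, matching y values: none (0 points).
  x = 8: rhs = 5, matching y values: 9, 10 (2 points).
  x = 9: rhs = 6, matching y values: 5, 14 (2 points).
  x = 10: rhs = 4, matching y values: 2, 17 (2 points).
  x = 11: rhs = 5, matching y values: 9, 10 (2 points).
  x = 12: rhs = 15, matching y values: none (0 points).
  x = 13: rhs = 2, matching y values: none (0 points).
  x = 14: rhs = 10, matching y values: none (0 points).
  x = 15: rhs = 7, matching y values: 8, 11 (2 points).
  x = 16: rhs = 18, matching y values: none (0 points).
  x = 17: rhs = 11, matching y values: 7, 12 (2 points).
  x = 18: rhs = 11, matching y values: 7, 12 (2 points).
Total affine count: 19.
Full point count |E(F_19)| = 19 + 1 = 20.
Hasse bound: |20 − (19+1)| = |0| = 0 ≤ 2√19 ≈ 8.7178 ✓.


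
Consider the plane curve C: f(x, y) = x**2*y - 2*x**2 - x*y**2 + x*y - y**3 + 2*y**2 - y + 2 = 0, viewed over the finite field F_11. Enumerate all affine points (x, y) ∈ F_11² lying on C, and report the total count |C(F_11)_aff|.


Affine F_11-points: {(0, 2), (1, 0), (1, 4), (1, 8), (4, 5), (5, 4), (5, 6), (5, 9), (8, 6), (10, 0), (10, 5), (10, 9)}; count = 12.

For each of the 121 pairs (x, y) ∈ F_11², evaluate f(x, y) mod 11. Record the zeros.
  x = 0: [0↦2, 1↦2, 2↦0, 3↦1, 4↦10, 5↦10, 6↦6, 7↦3, 8↦6, 9↦9, 10↦6]  zeros at y ∈ {2}
  x = 1: [0↦0, 1↦1, 2↦9, 3↦7, 4↦0, 5↦4, 6↦2, 7↦10, 8↦0, 9↦10, 10↦1]  zeros at y ∈ {0, 4, 8}
  x = 2: [0↦5, 1↦9, 2↦7, 3↦4, 4↦5, 5↦4, 6↦6, 7↦5, 8↦6, 9↦3, 10↦1]  zeros at y ∈ ∅
  x = 3: [0↦6, 1↦4, 2↦5, 3↦3, 4↦3, 5↦10, 6↦7, 7↦10, 8↦2, 9↦10, 10↦6]  zeros at y ∈ ∅
  x = 4: [0↦3, 1↦8, 2↦3, 3↦4, 4↦5, 5↦0, 6↦5, 7↦3, 8↦10, 9↦9, 10↦5]  zeros at y ∈ {5}
  x = 5: [0↦7, 1↦10, 2↦1, 3↦7, 4↦0, 5↦7, 6↦0, 7↦6, 8↦8, 9↦0, 10↦9]  zeros at y ∈ {4, 6, 9}
  x = 6: [0↦7, 1↦10, 2↦10, 3↦1, 4↦10, 5↦9, 6↦3, 7↦8, 8↦7, 9↦5, 10↦7]  zeros at y ∈ ∅
  x = 7: [0↦3, 1↦8, 2↦8, 3↦8, 4↦2, 5↦6, 6↦3, 7↦9, 8↦7, 9↦2, 10↦10]  zeros at y ∈ ∅
  x = 8: [0↦6, 1↦4, 2↦6, 3↦6, 4↦9, 5↦9, 6↦0, 7↦9, 8↦8, 9↦2, 10↦7]  zeros at y ∈ {6}
  x = 9: [0↦5, 1↦9, 2↦4, 3↦6, 4↦9, 5↦7, 6↦5, 7↦8, 8↦10, 9↦5, 10↦9]  zeros at y ∈ ∅
  x = 10: [0↦0, 1↦1, 2↦2, 3↦8, 4↦2, 5↦0, 6↦7, 7↦6, 8↦2, 9↦0, 10↦5]  zeros at y ∈ {0, 5, 9}
Collecting zeros: affine points = {(0, 2), (1, 0), (1, 4), (1, 8), (4, 5), (5, 4), (5, 6), (5, 9), (8, 6), (10, 0), (10, 5), (10, 9)}.
Total count |C(F_11)_aff| = 12.


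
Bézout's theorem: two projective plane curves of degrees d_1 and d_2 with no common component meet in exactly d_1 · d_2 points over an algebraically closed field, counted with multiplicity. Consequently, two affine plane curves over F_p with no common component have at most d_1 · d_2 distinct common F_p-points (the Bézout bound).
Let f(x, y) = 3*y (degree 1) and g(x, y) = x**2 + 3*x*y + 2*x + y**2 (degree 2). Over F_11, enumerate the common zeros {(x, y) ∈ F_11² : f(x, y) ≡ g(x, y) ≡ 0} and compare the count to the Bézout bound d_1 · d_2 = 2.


Common zeros: {(0, 0), (9, 0)}; count = 2; Bézout bound = 2.

deg(f) = 1, deg(g) = 2, so Bézout bound = 2.
Scan x ∈ F_11. For each x, list the y ∈ F_11 with f(x, y) ≡ 0 and those with g(x, y) ≡ 0 (mod 11); the common zeros in that column are the intersection.
  x = 0: f ≡ 0 at y ∈ {0}; g ≡ 0 at y ∈ {0}; common: {0}.
  x = 1: f ≡ 0 at y ∈ {0}; g ≡ 0 at y ∈ ∅; common: ∅.
  x = 2: f ≡ 0 at y ∈ {0}; g ≡ 0 at y ∈ {7, 9}; common: ∅.
  x = 3: f ≡ 0 at y ∈ {0}; g ≡ 0 at y ∈ ∅; common: ∅.
  x = 4: f ≡ 0 at y ∈ {0}; g ≡ 0 at y ∈ {4, 6}; common: ∅.
  x = 5: f ≡ 0 at y ∈ {0}; g ≡ 0 at y ∈ ∅; common: ∅.
  x = 6: f ≡ 0 at y ∈ {0}; g ≡ 0 at y ∈ {2}; common: ∅.
  x = 7: f ≡ 0 at y ∈ {0}; g ≡ 0 at y ∈ ∅; common: ∅.
  x = 8: f ≡ 0 at y ∈ {0}; g ≡ 0 at y ∈ {2, 7}; common: ∅.
  x = 9: f ≡ 0 at y ∈ {0}; g ≡ 0 at y ∈ {0, 6}; common: {0}.
  x = 10: f ≡ 0 at y ∈ {0}; g ≡ 0 at y ∈ ∅; common: ∅.
Collecting: common zeros = {(0, 0), (9, 0)}, so the count is 2.
Comparison with the Bézout bound: 2 ≤ 2 = deg(f)·deg(g), as expected for curves with no common component (the bound is attained).


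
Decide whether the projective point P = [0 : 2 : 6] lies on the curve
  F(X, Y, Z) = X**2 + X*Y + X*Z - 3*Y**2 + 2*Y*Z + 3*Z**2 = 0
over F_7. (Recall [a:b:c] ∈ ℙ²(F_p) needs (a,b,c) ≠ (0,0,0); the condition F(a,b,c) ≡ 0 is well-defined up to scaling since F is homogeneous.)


F(0,2,6) ≡ 1 (mod 7); P is NOT on the curve.

Evaluate F(0, 2, 6) term-by-term (mod 7).
  X**2 ↦ 1·0·1·1 = 0
  X*Y ↦ 1·0·2·1 = 0
  X*Z ↦ 1·0·1·6 = 0
  -3*Y**2 ↦ -3·1·4·1 = -12
  2*Y*Z ↦ 2·1·2·6 = 24
  3*Z**2 ↦ 3·1·1·36 = 108
Sum: F(0, 2, 6) = (0) + (0) + (0) + (-12) + (24) + (108) = 120.
Reducing mod 7: 120 ≡ 1 (mod 7).
Since F(a, b, c) ≡ 1 ≠ 0 (mod 7), P does NOT lie on the curve.
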